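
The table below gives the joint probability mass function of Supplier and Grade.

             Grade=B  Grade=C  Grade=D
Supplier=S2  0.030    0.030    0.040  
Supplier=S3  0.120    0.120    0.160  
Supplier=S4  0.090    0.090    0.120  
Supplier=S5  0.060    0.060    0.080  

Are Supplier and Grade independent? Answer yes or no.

Every cell satisfies P(Supplier,Grade) = P(Supplier)·P(Grade). For instance P(Supplier=S3) = 0.400, P(Grade=D) = 0.400, and 0.400×0.400 = 0.160 matches the joint entry. So Supplier and Grade are independent.

yes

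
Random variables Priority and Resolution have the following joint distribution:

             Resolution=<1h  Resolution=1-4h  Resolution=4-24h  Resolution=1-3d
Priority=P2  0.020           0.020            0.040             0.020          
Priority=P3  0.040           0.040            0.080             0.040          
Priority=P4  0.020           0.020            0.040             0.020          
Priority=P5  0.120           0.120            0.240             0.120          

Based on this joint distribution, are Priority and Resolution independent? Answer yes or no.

Every cell satisfies P(Priority,Resolution) = P(Priority)·P(Resolution). For instance P(Priority=P4) = 0.100, P(Resolution=1-4h) = 0.200, and 0.100×0.200 = 0.020 matches the joint entry. So Priority and Resolution are independent.

yes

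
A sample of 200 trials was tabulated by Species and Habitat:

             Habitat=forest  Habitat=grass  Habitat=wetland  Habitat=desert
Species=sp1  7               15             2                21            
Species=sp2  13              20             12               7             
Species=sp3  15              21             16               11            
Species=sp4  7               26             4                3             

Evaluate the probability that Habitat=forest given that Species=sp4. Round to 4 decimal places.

Total with Species=sp4: 7 + 26 + 4 + 3 = 40.
P(Habitat=forest | Species=sp4) = 7/40 = 0.1750.

0.1750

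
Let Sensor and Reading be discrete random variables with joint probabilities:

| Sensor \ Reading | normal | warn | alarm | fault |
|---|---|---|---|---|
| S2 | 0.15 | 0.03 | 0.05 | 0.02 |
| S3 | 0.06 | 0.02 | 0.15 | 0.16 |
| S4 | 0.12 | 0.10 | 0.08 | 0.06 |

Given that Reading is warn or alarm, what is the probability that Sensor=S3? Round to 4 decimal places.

P(Reading=warn) = 0.03 + 0.02 + 0.10 = 0.15.
P(Reading=alarm) = 0.05 + 0.15 + 0.08 = 0.28.
P(Reading ∈ {warn, alarm}) = 0.15 + 0.28 = 0.43; P(Sensor=S3, Reading ∈ {warn, alarm}) = 0.02 + 0.15 = 0.17.
P(Sensor=S3 | Reading ∈ {warn, alarm}) = 0.17/0.43 = 0.3953.

0.3953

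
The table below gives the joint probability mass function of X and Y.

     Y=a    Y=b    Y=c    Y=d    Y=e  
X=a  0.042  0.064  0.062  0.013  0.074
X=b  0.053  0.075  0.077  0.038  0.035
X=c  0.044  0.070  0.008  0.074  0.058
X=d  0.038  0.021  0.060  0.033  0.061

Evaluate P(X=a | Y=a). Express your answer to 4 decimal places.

P(Y=a) = 0.042 + 0.053 + 0.044 + 0.038 = 0.177.
P(X=a | Y=a) = 0.042/0.177 = 0.2373.

0.2373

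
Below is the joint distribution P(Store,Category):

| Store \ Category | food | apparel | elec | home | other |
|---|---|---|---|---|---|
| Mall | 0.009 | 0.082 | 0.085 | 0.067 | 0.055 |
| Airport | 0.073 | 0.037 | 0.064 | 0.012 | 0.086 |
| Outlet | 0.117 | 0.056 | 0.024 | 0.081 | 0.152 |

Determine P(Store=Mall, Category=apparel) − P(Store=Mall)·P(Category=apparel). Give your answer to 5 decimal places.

P(Store=Mall) = 0.009 + 0.082 + 0.085 + 0.067 + 0.055 = 0.298.
P(Category=apparel) = 0.082 + 0.037 + 0.056 = 0.175.
P(Store=Mall, Category=apparel) − P(Store=Mall)P(Category=apparel) = 0.082 − 0.298×0.175 = 0.02985.

0.02985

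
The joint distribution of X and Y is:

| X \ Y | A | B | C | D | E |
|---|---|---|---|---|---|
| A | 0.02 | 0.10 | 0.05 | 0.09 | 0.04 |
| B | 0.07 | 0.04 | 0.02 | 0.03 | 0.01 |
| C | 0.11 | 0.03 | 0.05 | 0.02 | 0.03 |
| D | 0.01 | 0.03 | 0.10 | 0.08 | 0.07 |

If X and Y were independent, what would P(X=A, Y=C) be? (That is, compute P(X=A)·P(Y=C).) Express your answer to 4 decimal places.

P(X=A) = 0.02 + 0.10 + 0.05 + 0.09 + 0.04 = 0.30.
P(Y=C) = 0.05 + 0.02 + 0.05 + 0.10 = 0.22.
Product: 0.30 × 0.22 = 0.0660.

0.0660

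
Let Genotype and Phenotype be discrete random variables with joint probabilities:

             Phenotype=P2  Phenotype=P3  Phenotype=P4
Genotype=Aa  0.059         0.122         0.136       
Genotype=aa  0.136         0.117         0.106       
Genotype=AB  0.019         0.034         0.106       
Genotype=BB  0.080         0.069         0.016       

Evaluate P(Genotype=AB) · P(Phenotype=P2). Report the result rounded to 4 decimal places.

0.0467

P(Genotype=AB) = 0.019 + 0.034 + 0.106 = 0.159.
P(Phenotype=P2) = 0.059 + 0.136 + 0.019 + 0.080 = 0.294.
Product: 0.159 × 0.294 = 0.0467.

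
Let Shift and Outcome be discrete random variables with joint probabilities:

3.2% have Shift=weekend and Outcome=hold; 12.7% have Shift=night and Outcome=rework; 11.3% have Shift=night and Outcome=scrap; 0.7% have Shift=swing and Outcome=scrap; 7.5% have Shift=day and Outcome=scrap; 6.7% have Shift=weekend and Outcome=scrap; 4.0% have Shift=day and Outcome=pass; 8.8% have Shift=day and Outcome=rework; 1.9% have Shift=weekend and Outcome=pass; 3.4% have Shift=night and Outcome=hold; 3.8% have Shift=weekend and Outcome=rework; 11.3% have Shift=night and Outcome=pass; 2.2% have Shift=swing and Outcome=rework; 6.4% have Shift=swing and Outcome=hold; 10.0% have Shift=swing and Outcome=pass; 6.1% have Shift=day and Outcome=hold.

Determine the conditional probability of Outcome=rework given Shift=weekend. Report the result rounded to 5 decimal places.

0.24359

P(Shift=weekend) = 0.019 + 0.038 + 0.067 + 0.032 = 0.156.
P(Outcome=rework | Shift=weekend) = 0.038/0.156 = 0.24359.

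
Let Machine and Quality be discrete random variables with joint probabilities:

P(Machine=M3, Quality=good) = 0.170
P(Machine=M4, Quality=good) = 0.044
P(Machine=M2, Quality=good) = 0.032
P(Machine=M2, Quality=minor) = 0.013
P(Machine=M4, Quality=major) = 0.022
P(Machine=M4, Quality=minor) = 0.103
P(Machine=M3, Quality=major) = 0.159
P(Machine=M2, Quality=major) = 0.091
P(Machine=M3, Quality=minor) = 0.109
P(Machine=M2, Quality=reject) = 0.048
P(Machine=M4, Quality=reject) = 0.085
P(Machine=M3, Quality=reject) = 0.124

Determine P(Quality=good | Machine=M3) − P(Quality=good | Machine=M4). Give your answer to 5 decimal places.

0.12926

P(Machine=M3) = 0.170 + 0.109 + 0.159 + 0.124 = 0.562; P(Quality=good | Machine=M3) = 0.170/0.562 = 0.302491.
P(Machine=M4) = 0.044 + 0.103 + 0.022 + 0.085 = 0.254; P(Quality=good | Machine=M4) = 0.044/0.254 = 0.173228.
Difference = 0.12926.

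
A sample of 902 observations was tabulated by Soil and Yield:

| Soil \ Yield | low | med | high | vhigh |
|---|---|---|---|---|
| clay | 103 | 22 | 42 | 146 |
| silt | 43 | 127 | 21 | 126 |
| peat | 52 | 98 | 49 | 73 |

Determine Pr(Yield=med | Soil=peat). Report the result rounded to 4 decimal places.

0.3603

Total with Soil=peat: 52 + 98 + 49 + 73 = 272.
P(Yield=med | Soil=peat) = 98/272 = 0.3603.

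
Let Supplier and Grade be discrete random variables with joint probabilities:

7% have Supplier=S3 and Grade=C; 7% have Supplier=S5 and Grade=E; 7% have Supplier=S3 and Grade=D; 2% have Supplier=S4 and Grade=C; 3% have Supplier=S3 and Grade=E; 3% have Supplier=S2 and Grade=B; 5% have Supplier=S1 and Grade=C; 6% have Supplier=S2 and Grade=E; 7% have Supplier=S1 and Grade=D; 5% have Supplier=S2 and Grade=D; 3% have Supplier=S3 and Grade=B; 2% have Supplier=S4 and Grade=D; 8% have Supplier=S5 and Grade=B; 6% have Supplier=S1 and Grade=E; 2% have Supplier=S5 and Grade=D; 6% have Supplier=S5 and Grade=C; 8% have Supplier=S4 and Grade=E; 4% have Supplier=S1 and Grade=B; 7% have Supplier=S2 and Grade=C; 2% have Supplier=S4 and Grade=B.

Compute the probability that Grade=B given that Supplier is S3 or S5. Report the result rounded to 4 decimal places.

0.2558

P(Supplier=S3) = 0.03 + 0.07 + 0.07 + 0.03 = 0.20.
P(Supplier=S5) = 0.08 + 0.06 + 0.02 + 0.07 = 0.23.
P(Supplier ∈ {S3, S5}) = 0.20 + 0.23 = 0.43; P(Grade=B, Supplier ∈ {S3, S5}) = 0.03 + 0.08 = 0.11.
P(Grade=B | Supplier ∈ {S3, S5}) = 0.11/0.43 = 0.2558.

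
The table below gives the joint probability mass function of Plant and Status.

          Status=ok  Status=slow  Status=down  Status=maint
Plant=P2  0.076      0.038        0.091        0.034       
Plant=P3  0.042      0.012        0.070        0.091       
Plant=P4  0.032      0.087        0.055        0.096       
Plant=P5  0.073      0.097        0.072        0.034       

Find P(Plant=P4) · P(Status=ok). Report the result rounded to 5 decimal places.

P(Plant=P4) = 0.032 + 0.087 + 0.055 + 0.096 = 0.270.
P(Status=ok) = 0.076 + 0.042 + 0.032 + 0.073 = 0.223.
Product: 0.270 × 0.223 = 0.06021.

0.06021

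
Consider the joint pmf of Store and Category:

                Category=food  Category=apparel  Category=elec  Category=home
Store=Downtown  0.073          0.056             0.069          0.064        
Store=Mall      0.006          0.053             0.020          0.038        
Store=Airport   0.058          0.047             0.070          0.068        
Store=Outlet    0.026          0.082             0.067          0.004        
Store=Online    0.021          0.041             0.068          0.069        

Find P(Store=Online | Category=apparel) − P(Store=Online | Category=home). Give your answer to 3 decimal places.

-0.137

P(Category=apparel) = 0.056 + 0.053 + 0.047 + 0.082 + 0.041 = 0.279; P(Store=Online | Category=apparel) = 0.041/0.279 = 0.1470.
P(Category=home) = 0.064 + 0.038 + 0.068 + 0.004 + 0.069 = 0.243; P(Store=Online | Category=home) = 0.069/0.243 = 0.2840.
Difference = -0.137.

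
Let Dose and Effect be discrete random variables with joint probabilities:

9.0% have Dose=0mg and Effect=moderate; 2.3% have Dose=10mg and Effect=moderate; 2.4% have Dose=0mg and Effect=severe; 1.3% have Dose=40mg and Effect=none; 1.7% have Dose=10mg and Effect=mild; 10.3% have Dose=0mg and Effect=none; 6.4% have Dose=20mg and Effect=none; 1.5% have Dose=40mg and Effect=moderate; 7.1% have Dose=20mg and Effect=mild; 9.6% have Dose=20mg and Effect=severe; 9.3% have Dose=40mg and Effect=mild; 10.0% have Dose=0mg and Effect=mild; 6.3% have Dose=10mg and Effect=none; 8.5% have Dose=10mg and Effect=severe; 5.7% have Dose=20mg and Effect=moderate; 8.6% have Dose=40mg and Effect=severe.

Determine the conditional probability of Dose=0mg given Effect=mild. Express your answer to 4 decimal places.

P(Effect=mild) = 0.100 + 0.017 + 0.071 + 0.093 = 0.281.
P(Dose=0mg | Effect=mild) = 0.100/0.281 = 0.3559.

0.3559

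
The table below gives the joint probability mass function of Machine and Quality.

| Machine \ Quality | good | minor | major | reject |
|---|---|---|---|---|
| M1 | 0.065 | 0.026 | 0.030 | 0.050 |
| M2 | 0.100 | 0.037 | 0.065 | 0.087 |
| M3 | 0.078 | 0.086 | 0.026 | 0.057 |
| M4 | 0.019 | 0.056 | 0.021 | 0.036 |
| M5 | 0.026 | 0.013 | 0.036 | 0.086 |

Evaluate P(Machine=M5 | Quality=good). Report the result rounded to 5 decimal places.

P(Quality=good) = 0.065 + 0.100 + 0.078 + 0.019 + 0.026 = 0.288.
P(Machine=M5 | Quality=good) = 0.026/0.288 = 0.09028.

0.09028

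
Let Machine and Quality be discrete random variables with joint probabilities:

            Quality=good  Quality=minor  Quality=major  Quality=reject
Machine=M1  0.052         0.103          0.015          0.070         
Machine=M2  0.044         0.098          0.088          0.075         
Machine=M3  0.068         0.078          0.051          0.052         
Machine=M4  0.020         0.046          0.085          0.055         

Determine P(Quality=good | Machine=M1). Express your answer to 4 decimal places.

P(Machine=M1) = 0.052 + 0.103 + 0.015 + 0.070 = 0.240.
P(Quality=good | Machine=M1) = 0.052/0.240 = 0.2167.

0.2167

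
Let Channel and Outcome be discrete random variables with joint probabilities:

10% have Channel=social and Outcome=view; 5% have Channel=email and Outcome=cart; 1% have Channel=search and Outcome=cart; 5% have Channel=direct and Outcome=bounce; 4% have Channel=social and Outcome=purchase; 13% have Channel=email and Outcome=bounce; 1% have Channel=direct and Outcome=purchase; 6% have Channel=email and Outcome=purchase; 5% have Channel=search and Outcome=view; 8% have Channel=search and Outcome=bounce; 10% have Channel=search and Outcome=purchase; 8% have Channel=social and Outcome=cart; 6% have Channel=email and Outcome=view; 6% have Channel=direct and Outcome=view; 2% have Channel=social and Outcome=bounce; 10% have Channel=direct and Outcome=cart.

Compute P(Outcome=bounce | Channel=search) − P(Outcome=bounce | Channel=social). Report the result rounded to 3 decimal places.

0.250

P(Channel=search) = 0.08 + 0.05 + 0.01 + 0.10 = 0.24; P(Outcome=bounce | Channel=search) = 0.08/0.24 = 0.3333.
P(Channel=social) = 0.02 + 0.10 + 0.08 + 0.04 = 0.24; P(Outcome=bounce | Channel=social) = 0.02/0.24 = 0.0833.
Difference = 0.250.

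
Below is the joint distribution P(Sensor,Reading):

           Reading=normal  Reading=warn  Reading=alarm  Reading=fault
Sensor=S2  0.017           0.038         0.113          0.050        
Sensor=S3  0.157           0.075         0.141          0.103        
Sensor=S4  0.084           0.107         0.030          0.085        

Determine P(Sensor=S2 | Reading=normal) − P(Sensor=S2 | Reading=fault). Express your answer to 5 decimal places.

P(Reading=normal) = 0.017 + 0.157 + 0.084 = 0.258; P(Sensor=S2 | Reading=normal) = 0.017/0.258 = 0.065891.
P(Reading=fault) = 0.050 + 0.103 + 0.085 = 0.238; P(Sensor=S2 | Reading=fault) = 0.050/0.238 = 0.210084.
Difference = -0.14419.

-0.14419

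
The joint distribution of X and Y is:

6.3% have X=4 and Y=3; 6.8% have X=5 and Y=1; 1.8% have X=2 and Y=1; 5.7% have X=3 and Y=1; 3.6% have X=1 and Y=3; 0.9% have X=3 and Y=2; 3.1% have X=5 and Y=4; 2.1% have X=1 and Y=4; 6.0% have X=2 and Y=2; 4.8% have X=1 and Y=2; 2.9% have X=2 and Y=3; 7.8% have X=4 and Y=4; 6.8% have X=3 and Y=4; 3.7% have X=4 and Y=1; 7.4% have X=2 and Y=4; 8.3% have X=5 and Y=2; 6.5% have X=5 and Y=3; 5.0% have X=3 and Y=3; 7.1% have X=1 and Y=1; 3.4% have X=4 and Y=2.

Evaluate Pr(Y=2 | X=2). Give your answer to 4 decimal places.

P(X=2) = 0.018 + 0.060 + 0.029 + 0.074 = 0.181.
P(Y=2 | X=2) = 0.060/0.181 = 0.3315.

0.3315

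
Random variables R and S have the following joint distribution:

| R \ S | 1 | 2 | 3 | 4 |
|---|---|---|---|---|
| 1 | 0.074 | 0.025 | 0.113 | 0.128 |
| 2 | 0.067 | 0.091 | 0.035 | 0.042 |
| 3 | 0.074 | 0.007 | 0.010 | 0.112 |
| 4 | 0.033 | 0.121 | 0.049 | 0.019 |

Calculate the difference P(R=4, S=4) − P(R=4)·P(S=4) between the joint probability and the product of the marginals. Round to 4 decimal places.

P(R=4) = 0.033 + 0.121 + 0.049 + 0.019 = 0.222.
P(S=4) = 0.128 + 0.042 + 0.112 + 0.019 = 0.301.
P(R=4, S=4) − P(R=4)P(S=4) = 0.019 − 0.222×0.301 = -0.0478.

-0.0478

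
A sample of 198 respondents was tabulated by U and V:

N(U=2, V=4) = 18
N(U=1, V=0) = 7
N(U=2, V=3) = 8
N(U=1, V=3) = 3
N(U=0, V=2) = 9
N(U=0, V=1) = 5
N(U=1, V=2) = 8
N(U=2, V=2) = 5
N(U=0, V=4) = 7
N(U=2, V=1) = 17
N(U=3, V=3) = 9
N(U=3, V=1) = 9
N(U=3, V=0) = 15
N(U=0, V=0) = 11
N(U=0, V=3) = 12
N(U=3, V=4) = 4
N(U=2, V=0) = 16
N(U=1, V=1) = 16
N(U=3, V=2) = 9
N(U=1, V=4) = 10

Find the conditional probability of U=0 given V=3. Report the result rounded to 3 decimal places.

0.375

Total with V=3: 12 + 3 + 8 + 9 = 32.
P(U=0 | V=3) = 12/32 = 0.375.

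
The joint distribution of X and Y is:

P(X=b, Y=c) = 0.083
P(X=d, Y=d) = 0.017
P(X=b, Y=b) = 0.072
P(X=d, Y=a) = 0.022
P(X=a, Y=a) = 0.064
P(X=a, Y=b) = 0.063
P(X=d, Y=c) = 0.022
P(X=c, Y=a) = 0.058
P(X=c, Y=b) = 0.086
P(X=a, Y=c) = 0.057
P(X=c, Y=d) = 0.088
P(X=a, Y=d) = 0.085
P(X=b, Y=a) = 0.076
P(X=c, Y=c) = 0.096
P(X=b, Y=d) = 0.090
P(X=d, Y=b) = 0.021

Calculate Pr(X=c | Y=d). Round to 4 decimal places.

P(Y=d) = 0.085 + 0.090 + 0.088 + 0.017 = 0.280.
P(X=c | Y=d) = 0.088/0.280 = 0.3143.

0.3143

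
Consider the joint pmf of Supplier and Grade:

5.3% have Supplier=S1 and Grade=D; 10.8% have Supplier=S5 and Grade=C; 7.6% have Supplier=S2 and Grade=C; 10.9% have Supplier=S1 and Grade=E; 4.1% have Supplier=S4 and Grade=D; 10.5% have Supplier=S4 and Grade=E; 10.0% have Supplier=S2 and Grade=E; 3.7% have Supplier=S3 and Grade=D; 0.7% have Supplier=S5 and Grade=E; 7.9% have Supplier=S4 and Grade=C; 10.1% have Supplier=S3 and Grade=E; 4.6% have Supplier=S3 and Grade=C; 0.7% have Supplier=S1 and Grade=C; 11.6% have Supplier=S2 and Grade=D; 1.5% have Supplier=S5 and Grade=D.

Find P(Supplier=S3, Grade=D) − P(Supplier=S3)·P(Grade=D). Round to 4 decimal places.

P(Supplier=S3) = 0.046 + 0.037 + 0.101 = 0.184.
P(Grade=D) = 0.053 + 0.116 + 0.037 + 0.041 + 0.015 = 0.262.
P(Supplier=S3, Grade=D) − P(Supplier=S3)P(Grade=D) = 0.037 − 0.184×0.262 = -0.0112.

-0.0112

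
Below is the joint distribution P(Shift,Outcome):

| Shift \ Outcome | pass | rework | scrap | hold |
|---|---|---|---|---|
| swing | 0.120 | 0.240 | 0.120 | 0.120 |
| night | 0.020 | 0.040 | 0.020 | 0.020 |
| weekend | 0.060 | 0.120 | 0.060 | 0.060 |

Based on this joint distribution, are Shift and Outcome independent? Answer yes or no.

yes

Every cell satisfies P(Shift,Outcome) = P(Shift)·P(Outcome). For instance P(Shift=weekend) = 0.300, P(Outcome=pass) = 0.200, and 0.300×0.200 = 0.060 matches the joint entry. So Shift and Outcome are independent.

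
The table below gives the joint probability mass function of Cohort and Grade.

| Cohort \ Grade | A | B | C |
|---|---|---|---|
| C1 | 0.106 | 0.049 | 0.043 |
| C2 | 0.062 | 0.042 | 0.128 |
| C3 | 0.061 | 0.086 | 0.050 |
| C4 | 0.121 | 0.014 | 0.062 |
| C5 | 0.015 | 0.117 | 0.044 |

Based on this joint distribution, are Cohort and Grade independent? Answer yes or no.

no

P(Cohort=C5) = 0.176 and P(Grade=B) = 0.308, so their product is 0.05421, but P(Cohort=C5, Grade=B) = 0.117. Since these differ, Cohort and Grade are not independent.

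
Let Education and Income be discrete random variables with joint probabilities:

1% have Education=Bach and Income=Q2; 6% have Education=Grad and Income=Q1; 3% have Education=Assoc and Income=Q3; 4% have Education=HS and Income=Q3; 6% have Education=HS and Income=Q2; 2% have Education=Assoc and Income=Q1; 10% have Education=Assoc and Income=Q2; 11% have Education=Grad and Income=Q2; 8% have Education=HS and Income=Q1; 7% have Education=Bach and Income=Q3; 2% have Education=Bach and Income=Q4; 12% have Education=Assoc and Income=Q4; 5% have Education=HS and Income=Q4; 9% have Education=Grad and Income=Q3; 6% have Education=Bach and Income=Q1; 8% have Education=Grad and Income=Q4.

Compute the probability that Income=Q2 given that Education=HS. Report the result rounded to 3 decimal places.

P(Education=HS) = 0.08 + 0.06 + 0.04 + 0.05 = 0.23.
P(Income=Q2 | Education=HS) = 0.06/0.23 = 0.261.

0.261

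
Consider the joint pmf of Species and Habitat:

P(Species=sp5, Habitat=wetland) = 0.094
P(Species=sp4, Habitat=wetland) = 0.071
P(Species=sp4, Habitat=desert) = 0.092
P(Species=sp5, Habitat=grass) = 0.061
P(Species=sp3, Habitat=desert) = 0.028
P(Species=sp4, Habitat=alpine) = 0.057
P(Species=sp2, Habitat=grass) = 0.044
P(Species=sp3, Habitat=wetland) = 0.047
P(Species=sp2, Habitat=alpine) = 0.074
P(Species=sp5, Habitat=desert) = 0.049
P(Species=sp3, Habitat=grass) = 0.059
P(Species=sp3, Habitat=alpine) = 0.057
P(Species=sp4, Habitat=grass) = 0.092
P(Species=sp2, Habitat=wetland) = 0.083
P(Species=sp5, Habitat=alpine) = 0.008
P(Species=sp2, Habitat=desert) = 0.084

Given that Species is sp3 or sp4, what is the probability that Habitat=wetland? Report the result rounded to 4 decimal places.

0.2346

P(Species=sp3) = 0.059 + 0.047 + 0.028 + 0.057 = 0.191.
P(Species=sp4) = 0.092 + 0.071 + 0.092 + 0.057 = 0.312.
P(Species ∈ {sp3, sp4}) = 0.191 + 0.312 = 0.503; P(Habitat=wetland, Species ∈ {sp3, sp4}) = 0.047 + 0.071 = 0.118.
P(Habitat=wetland | Species ∈ {sp3, sp4}) = 0.118/0.503 = 0.2346.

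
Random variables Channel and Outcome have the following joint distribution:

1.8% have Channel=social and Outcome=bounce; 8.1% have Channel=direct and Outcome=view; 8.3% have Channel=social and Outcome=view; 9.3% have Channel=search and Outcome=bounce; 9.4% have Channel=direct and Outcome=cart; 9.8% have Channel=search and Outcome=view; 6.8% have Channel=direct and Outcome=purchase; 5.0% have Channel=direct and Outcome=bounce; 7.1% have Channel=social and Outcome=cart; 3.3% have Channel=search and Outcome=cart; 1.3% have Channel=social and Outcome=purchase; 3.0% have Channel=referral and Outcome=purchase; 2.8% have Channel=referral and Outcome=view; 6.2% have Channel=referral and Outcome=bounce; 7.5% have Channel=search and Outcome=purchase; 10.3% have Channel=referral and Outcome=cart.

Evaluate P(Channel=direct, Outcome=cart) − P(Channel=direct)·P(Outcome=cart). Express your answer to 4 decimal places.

P(Channel=direct) = 0.050 + 0.081 + 0.094 + 0.068 = 0.293.
P(Outcome=cart) = 0.033 + 0.071 + 0.094 + 0.103 = 0.301.
P(Channel=direct, Outcome=cart) − P(Channel=direct)P(Outcome=cart) = 0.094 − 0.293×0.301 = 0.0058.

0.0058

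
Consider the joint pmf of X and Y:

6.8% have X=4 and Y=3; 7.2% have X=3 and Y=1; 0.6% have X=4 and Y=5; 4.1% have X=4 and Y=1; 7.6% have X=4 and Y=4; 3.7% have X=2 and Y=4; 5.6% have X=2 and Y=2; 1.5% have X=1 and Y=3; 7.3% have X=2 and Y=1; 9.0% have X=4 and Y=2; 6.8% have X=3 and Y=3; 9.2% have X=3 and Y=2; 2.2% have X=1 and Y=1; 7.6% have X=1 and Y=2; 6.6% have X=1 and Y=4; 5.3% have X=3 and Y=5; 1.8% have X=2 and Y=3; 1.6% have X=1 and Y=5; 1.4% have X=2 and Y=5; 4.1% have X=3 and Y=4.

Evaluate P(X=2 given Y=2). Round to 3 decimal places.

0.178

P(Y=2) = 0.076 + 0.056 + 0.092 + 0.090 = 0.314.
P(X=2 | Y=2) = 0.056/0.314 = 0.178.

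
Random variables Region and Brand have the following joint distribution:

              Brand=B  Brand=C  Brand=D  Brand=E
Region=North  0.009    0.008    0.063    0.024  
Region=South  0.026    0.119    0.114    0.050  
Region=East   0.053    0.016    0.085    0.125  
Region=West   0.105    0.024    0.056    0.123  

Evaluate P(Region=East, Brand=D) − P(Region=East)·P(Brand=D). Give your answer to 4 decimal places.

P(Region=East) = 0.053 + 0.016 + 0.085 + 0.125 = 0.279.
P(Brand=D) = 0.063 + 0.114 + 0.085 + 0.056 = 0.318.
P(Region=East, Brand=D) − P(Region=East)P(Brand=D) = 0.085 − 0.279×0.318 = -0.0037.

-0.0037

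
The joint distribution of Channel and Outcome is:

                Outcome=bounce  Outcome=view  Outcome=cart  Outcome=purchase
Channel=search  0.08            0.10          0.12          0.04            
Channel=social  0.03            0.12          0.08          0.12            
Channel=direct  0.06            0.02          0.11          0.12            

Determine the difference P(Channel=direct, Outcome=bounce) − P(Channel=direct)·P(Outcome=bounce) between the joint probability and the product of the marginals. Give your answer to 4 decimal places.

P(Channel=direct) = 0.06 + 0.02 + 0.11 + 0.12 = 0.31.
P(Outcome=bounce) = 0.08 + 0.03 + 0.06 = 0.17.
P(Channel=direct, Outcome=bounce) − P(Channel=direct)P(Outcome=bounce) = 0.06 − 0.31×0.17 = 0.0073.

0.0073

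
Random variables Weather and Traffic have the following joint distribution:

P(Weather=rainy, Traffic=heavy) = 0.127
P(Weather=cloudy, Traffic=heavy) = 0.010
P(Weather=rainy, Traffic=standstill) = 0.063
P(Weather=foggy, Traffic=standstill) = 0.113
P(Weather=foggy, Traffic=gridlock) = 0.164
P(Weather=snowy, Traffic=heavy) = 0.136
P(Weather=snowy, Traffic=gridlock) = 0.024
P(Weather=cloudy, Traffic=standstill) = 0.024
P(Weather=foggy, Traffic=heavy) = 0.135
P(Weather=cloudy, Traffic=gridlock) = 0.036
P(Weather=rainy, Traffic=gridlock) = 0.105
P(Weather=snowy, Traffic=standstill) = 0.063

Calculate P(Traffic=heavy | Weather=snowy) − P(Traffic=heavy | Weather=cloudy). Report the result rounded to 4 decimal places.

P(Weather=snowy) = 0.136 + 0.024 + 0.063 = 0.223; P(Traffic=heavy | Weather=snowy) = 0.136/0.223 = 0.60987.
P(Weather=cloudy) = 0.010 + 0.036 + 0.024 = 0.070; P(Traffic=heavy | Weather=cloudy) = 0.010/0.070 = 0.14286.
Difference = 0.4670.

0.4670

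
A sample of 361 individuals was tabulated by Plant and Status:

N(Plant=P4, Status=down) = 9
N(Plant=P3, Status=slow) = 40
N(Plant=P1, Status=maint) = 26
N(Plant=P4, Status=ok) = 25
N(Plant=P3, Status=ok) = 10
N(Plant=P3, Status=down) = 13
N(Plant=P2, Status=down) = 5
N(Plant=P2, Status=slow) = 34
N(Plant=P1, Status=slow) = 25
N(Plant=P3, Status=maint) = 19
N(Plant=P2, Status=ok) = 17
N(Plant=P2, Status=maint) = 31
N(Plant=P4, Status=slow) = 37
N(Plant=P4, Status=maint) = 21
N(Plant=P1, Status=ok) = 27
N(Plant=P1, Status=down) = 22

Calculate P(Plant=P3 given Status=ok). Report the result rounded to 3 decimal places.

0.127

Total with Status=ok: 27 + 17 + 10 + 25 = 79.
P(Plant=P3 | Status=ok) = 10/79 = 0.127.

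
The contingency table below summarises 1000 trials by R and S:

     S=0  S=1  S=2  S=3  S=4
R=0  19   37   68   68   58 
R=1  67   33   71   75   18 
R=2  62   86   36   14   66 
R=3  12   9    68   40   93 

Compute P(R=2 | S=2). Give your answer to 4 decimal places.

Total with S=2: 68 + 71 + 36 + 68 = 243.
P(R=2 | S=2) = 36/243 = 0.1481.

0.1481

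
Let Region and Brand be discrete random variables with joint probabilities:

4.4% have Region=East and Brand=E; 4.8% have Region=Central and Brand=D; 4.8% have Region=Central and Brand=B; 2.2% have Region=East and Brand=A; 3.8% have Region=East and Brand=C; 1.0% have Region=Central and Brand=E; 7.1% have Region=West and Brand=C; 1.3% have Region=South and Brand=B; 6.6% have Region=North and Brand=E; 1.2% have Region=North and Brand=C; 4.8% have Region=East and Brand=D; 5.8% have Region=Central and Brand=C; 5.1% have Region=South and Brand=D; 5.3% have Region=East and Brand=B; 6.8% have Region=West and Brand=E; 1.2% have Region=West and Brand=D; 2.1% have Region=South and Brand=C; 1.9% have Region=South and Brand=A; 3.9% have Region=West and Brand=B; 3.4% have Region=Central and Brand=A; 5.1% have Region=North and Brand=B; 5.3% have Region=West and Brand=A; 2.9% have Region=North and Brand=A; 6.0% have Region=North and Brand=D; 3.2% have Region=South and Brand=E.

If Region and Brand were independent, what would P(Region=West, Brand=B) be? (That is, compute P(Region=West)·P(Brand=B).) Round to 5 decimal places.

P(Region=West) = 0.053 + 0.039 + 0.071 + 0.012 + 0.068 = 0.243.
P(Brand=B) = 0.051 + 0.013 + 0.053 + 0.039 + 0.048 = 0.204.
Product: 0.243 × 0.204 = 0.04957.

0.04957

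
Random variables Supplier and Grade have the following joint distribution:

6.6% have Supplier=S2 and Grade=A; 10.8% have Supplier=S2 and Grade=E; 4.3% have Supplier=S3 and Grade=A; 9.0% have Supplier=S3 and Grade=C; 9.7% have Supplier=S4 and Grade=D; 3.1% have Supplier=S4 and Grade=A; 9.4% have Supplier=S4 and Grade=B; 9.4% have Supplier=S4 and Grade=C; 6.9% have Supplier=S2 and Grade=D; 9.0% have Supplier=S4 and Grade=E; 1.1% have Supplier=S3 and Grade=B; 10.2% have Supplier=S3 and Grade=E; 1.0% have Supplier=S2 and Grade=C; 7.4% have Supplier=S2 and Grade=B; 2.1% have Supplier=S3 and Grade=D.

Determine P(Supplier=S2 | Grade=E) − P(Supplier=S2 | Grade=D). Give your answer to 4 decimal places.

P(Grade=E) = 0.108 + 0.102 + 0.090 = 0.300; P(Supplier=S2 | Grade=E) = 0.108/0.300 = 0.36000.
P(Grade=D) = 0.069 + 0.021 + 0.097 = 0.187; P(Supplier=S2 | Grade=D) = 0.069/0.187 = 0.36898.
Difference = -0.0090.

-0.0090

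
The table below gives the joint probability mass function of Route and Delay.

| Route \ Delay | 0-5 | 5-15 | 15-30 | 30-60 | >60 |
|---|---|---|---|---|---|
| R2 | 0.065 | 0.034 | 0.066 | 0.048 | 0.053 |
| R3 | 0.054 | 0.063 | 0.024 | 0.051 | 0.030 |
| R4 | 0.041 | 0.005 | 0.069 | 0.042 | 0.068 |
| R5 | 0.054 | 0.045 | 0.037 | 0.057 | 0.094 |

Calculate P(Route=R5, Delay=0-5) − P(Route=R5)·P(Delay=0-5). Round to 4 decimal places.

P(Route=R5) = 0.054 + 0.045 + 0.037 + 0.057 + 0.094 = 0.287.
P(Delay=0-5) = 0.065 + 0.054 + 0.041 + 0.054 = 0.214.
P(Route=R5, Delay=0-5) − P(Route=R5)P(Delay=0-5) = 0.054 − 0.287×0.214 = -0.0074.

-0.0074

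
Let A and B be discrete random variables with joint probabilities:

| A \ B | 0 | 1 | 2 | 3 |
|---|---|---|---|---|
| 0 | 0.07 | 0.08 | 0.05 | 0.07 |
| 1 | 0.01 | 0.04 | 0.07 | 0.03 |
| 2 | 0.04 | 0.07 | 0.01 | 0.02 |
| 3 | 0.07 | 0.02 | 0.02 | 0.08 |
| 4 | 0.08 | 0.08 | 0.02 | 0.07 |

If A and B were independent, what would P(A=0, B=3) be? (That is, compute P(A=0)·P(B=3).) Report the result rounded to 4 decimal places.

P(A=0) = 0.07 + 0.08 + 0.05 + 0.07 = 0.27.
P(B=3) = 0.07 + 0.03 + 0.02 + 0.08 + 0.07 = 0.27.
Product: 0.27 × 0.27 = 0.0729.

0.0729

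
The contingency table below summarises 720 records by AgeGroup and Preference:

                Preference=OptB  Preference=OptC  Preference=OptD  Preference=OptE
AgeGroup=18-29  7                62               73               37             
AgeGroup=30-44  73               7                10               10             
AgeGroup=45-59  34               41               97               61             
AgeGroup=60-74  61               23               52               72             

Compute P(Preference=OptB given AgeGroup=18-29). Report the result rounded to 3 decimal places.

0.039

Total with AgeGroup=18-29: 7 + 62 + 73 + 37 = 179.
P(Preference=OptB | AgeGroup=18-29) = 7/179 = 0.039.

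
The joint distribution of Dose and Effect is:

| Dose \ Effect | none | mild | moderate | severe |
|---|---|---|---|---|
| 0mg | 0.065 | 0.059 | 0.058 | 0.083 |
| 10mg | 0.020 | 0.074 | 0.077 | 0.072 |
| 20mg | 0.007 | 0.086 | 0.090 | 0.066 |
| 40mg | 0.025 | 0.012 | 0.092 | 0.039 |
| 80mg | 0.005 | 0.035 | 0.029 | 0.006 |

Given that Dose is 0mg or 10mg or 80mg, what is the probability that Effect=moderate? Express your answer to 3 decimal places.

P(Dose=0mg) = 0.065 + 0.059 + 0.058 + 0.083 = 0.265.
P(Dose=10mg) = 0.020 + 0.074 + 0.077 + 0.072 = 0.243.
P(Dose=80mg) = 0.005 + 0.035 + 0.029 + 0.006 = 0.075.
P(Dose ∈ {0mg, 10mg, 80mg}) = 0.265 + 0.243 + 0.075 = 0.583; P(Effect=moderate, Dose ∈ {0mg, 10mg, 80mg}) = 0.058 + 0.077 + 0.029 = 0.164.
P(Effect=moderate | Dose ∈ {0mg, 10mg, 80mg}) = 0.164/0.583 = 0.281.

0.281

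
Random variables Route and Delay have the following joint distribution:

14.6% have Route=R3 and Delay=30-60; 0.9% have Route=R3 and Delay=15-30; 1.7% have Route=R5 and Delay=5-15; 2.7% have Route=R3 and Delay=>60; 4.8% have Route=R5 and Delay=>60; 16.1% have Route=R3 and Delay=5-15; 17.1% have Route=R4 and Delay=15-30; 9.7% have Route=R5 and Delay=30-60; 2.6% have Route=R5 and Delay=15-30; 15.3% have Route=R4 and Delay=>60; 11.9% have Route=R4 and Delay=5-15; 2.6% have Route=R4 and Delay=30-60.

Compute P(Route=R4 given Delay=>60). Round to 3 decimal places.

P(Delay=>60) = 0.027 + 0.153 + 0.048 = 0.228.
P(Route=R4 | Delay=>60) = 0.153/0.228 = 0.671.

0.671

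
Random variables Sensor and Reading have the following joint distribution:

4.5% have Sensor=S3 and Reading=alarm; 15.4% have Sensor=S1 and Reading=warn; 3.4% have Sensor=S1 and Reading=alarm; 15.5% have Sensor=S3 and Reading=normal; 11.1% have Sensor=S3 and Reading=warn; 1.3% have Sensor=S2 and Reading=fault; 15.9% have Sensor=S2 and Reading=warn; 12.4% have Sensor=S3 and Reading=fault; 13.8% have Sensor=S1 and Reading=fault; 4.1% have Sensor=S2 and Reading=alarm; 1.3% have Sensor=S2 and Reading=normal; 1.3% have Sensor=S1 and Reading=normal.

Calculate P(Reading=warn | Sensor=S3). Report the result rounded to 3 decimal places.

0.255

P(Sensor=S3) = 0.155 + 0.111 + 0.045 + 0.124 = 0.435.
P(Reading=warn | Sensor=S3) = 0.111/0.435 = 0.255.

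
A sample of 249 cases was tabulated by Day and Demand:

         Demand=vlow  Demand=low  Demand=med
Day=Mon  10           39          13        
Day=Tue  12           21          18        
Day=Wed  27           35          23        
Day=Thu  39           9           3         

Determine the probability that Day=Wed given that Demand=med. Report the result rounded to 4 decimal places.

0.4035

Total with Demand=med: 13 + 18 + 23 + 3 = 57.
P(Day=Wed | Demand=med) = 23/57 = 0.4035.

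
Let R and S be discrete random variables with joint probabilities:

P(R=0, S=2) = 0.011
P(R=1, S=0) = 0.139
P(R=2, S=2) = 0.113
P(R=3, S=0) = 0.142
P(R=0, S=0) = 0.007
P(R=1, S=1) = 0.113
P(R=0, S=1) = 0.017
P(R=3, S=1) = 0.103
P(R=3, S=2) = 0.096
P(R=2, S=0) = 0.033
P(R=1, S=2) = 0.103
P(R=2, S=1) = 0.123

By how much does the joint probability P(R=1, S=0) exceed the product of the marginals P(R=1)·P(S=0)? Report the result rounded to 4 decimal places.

P(R=1) = 0.139 + 0.113 + 0.103 = 0.355.
P(S=0) = 0.007 + 0.139 + 0.033 + 0.142 = 0.321.
P(R=1, S=0) − P(R=1)P(S=0) = 0.139 − 0.355×0.321 = 0.0250.

0.0250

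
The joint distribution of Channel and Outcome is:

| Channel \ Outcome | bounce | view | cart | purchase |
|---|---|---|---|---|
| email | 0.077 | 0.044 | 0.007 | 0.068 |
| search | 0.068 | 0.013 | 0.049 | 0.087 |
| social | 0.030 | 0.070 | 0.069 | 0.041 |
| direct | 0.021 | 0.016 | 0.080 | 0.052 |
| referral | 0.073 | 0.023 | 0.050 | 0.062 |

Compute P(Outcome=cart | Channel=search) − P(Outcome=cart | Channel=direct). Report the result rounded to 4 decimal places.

P(Channel=search) = 0.068 + 0.013 + 0.049 + 0.087 = 0.217; P(Outcome=cart | Channel=search) = 0.049/0.217 = 0.22581.
P(Channel=direct) = 0.021 + 0.016 + 0.080 + 0.052 = 0.169; P(Outcome=cart | Channel=direct) = 0.080/0.169 = 0.47337.
Difference = -0.2476.

-0.2476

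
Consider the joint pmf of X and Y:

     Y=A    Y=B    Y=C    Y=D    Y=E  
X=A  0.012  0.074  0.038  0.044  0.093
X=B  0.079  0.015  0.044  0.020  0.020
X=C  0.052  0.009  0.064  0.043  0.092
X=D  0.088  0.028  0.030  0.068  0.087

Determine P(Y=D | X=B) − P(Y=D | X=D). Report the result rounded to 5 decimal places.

-0.11355

P(X=B) = 0.079 + 0.015 + 0.044 + 0.020 + 0.020 = 0.178; P(Y=D | X=B) = 0.020/0.178 = 0.112360.
P(X=D) = 0.088 + 0.028 + 0.030 + 0.068 + 0.087 = 0.301; P(Y=D | X=D) = 0.068/0.301 = 0.225914.
Difference = -0.11355.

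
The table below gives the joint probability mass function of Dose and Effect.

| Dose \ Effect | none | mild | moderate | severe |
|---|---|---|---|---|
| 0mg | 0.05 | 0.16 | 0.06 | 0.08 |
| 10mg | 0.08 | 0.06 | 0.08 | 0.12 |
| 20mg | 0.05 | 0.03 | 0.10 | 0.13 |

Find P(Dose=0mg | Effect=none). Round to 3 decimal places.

0.278

P(Effect=none) = 0.05 + 0.08 + 0.05 = 0.18.
P(Dose=0mg | Effect=none) = 0.05/0.18 = 0.278.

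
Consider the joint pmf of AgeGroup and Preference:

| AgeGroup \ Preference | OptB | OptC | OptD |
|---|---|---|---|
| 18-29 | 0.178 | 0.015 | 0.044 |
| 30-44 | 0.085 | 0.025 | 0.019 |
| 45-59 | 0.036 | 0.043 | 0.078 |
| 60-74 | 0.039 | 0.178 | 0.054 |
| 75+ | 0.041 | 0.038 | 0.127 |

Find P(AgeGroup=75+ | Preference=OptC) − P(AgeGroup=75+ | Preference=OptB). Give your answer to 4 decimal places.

P(Preference=OptC) = 0.015 + 0.025 + 0.043 + 0.178 + 0.038 = 0.299; P(AgeGroup=75+ | Preference=OptC) = 0.038/0.299 = 0.12709.
P(Preference=OptB) = 0.178 + 0.085 + 0.036 + 0.039 + 0.041 = 0.379; P(AgeGroup=75+ | Preference=OptB) = 0.041/0.379 = 0.10818.
Difference = 0.0189.

0.0189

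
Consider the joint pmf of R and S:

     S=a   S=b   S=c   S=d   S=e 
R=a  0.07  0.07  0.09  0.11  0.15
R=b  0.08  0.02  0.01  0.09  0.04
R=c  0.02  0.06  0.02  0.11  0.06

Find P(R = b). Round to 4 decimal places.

P(R=b) = 0.08 + 0.02 + 0.01 + 0.09 + 0.04 = 0.24.

0.2400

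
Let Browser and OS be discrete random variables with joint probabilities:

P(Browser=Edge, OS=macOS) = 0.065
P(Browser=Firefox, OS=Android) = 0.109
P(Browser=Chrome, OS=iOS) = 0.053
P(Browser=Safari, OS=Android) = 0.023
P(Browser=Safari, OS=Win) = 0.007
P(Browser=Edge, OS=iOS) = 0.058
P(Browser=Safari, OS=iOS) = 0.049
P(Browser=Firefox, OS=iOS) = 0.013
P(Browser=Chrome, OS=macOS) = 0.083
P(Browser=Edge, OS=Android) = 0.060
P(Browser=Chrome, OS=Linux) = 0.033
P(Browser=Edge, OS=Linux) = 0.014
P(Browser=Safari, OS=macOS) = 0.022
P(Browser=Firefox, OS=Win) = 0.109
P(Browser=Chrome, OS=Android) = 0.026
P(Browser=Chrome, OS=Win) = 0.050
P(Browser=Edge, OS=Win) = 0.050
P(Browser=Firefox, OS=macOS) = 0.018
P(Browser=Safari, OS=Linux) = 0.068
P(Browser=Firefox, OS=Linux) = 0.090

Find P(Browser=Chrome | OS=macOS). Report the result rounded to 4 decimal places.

0.4415

P(OS=macOS) = 0.083 + 0.018 + 0.022 + 0.065 = 0.188.
P(Browser=Chrome | OS=macOS) = 0.083/0.188 = 0.4415.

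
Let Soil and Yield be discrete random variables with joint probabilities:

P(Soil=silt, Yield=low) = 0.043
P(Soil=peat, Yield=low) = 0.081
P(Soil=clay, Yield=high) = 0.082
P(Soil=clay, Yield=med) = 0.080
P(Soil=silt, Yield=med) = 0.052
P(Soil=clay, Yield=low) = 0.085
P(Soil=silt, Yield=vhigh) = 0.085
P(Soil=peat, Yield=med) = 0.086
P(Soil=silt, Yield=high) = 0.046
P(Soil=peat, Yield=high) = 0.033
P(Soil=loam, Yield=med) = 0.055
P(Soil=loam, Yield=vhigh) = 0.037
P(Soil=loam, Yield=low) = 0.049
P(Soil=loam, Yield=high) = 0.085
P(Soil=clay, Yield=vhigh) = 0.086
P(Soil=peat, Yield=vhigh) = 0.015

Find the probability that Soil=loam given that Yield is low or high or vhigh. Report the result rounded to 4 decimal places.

P(Yield=low) = 0.049 + 0.085 + 0.043 + 0.081 = 0.258.
P(Yield=high) = 0.085 + 0.082 + 0.046 + 0.033 = 0.246.
P(Yield=vhigh) = 0.037 + 0.086 + 0.085 + 0.015 = 0.223.
P(Yield ∈ {low, high, vhigh}) = 0.258 + 0.246 + 0.223 = 0.727; P(Soil=loam, Yield ∈ {low, high, vhigh}) = 0.049 + 0.085 + 0.037 = 0.171.
P(Soil=loam | Yield ∈ {low, high, vhigh}) = 0.171/0.727 = 0.2352.

0.2352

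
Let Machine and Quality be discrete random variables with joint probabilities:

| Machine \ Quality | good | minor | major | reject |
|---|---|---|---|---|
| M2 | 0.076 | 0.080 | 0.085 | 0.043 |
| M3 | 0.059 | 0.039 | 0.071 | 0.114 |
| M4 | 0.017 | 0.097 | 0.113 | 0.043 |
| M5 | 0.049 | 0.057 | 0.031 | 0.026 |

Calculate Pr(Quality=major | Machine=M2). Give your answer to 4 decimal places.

0.2993

P(Machine=M2) = 0.076 + 0.080 + 0.085 + 0.043 = 0.284.
P(Quality=major | Machine=M2) = 0.085/0.284 = 0.2993.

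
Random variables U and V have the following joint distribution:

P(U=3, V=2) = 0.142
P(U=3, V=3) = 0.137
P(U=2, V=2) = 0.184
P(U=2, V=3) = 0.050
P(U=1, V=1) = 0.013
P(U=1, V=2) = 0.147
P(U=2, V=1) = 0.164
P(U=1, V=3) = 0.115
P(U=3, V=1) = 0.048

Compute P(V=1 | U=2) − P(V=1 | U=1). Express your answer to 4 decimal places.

P(U=2) = 0.164 + 0.184 + 0.050 = 0.398; P(V=1 | U=2) = 0.164/0.398 = 0.41206.
P(U=1) = 0.013 + 0.147 + 0.115 = 0.275; P(V=1 | U=1) = 0.013/0.275 = 0.04727.
Difference = 0.3648.

0.3648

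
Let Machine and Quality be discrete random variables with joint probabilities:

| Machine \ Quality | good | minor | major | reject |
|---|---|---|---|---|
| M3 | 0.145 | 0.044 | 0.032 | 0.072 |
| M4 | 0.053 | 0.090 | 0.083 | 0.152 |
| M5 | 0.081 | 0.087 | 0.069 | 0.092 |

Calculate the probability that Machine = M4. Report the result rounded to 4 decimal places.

P(Machine=M4) = 0.053 + 0.090 + 0.083 + 0.152 = 0.378.

0.3780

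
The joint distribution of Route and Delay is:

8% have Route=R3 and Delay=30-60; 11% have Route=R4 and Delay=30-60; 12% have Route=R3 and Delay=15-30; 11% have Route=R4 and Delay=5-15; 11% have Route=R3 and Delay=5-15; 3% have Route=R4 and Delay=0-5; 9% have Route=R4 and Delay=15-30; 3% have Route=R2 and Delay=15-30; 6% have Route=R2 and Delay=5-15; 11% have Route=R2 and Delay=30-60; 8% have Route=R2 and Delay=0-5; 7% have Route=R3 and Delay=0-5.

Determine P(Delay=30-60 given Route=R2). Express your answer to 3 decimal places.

0.393

P(Route=R2) = 0.08 + 0.06 + 0.03 + 0.11 = 0.28.
P(Delay=30-60 | Route=R2) = 0.11/0.28 = 0.393.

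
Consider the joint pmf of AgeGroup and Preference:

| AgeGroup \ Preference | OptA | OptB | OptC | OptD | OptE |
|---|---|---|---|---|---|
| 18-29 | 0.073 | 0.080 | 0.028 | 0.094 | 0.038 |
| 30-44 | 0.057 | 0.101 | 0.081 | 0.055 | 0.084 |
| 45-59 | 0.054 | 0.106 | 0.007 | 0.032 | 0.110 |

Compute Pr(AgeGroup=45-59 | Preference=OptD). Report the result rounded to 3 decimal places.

0.177

P(Preference=OptD) = 0.094 + 0.055 + 0.032 = 0.181.
P(AgeGroup=45-59 | Preference=OptD) = 0.032/0.181 = 0.177.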